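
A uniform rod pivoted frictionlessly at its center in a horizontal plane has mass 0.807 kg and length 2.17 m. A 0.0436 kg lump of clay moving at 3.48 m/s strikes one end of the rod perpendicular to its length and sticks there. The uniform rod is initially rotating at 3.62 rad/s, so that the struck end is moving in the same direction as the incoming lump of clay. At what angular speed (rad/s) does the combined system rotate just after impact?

|ω_f| ≈ 3.56 rad/s

The axle reaction passes through the pivot and exerts no torque about it; angular momentum about the pivot is conserved through the impact.
I_p = (1/12)(0.807)(2.17)² = 0.3167 kg·m². Taking the sense of the lump of clay's angular momentum as positive, L_{lump} = m v R = (0.0436)(3.48)(2.17/2) = 0.1646 kg·m²/s.
L_i = +I_p ω_p + m v R = +(0.3167)(3.62) + 0.1646 = 1.311 kg·m²/s.
After sticking, I_f = I_p + m R² = 0.3167 + (0.0436)(2.17/2)² = 0.3680 kg·m².
ω_f = L_i / I_f = 1.311 / 0.3680 = 3.562 rad/s.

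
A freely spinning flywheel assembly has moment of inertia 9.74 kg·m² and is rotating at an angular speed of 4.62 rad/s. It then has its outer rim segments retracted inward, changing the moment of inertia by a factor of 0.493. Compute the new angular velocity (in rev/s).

No external torque acts about the spin axis, so angular momentum is conserved.
I₂ = 0.493 × 9.74 = 4.802 kg·m².
ω₂ = I₁ω₁ / I₂ = (9.740)(4.62 rad/s) / (4.802) = 9.371 rad/s = 1.491 rev/s.

ω₂ ≈ 1.49 rev/s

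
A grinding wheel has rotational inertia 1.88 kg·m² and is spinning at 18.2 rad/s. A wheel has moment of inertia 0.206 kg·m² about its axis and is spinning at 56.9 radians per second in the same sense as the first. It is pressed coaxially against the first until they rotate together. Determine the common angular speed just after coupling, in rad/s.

No external torque acts about the common axis, so total angular momentum is conserved.
Taking A's sense as positive: L = (1.880)(18.2) + (0.2060)(56.9) = 45.94 kg·m²·rad/s.
Combined I = 1.880 + 0.2060 = 2.086 kg·m².
ω_f = L / I = 45.94 / 2.086 = 22.02 rad/s.

|ω_f| ≈ 22.0 rad/s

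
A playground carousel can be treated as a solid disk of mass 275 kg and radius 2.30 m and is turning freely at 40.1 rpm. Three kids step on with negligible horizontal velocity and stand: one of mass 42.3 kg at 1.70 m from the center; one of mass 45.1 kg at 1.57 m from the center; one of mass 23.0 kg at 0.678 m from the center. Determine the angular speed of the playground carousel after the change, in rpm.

No external torque acts about the center; L_before = L_after.
I_p = ½(275)(2.30)² = 727.4 kg·m².
Added inertia Σmr² = (42.3)(1.70)² + (45.1)(1.57)² + (23.0)(0.678)² = 244.0 kg·m²; I_f = 727.4 + 244.0 = 971.4 kg·m².
ω_f = I_p ω_i / I_f = (727.4)(40.1) / 971.4 = 30.03 rpm.

ω_f ≈ 30.0 rpm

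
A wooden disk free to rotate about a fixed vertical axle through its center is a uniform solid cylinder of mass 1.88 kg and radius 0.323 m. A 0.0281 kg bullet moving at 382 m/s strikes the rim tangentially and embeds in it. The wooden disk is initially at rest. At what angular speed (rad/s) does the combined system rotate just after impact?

|ω_f| ≈ 34.3 rad/s

The axle reaction passes through the axle and exerts no torque about it; angular momentum about the axle is conserved through the impact.
I_p = ½(1.88)(0.323)² = 0.09807 kg·m². Taking the sense of the bullet's angular momentum as positive, L_{bullet} = m v R = (0.0281)(382)(0.323) = 3.467 kg·m²/s.
L_i = 0 + 3.467 = 3.467 kg·m²/s.
After sticking, I_f = I_p + m R² = 0.09807 + (0.0281)(0.323)² = 0.1010 kg·m².
ω_f = L_i / I_f = 3.467 / 0.1010 = 34.33 rad/s.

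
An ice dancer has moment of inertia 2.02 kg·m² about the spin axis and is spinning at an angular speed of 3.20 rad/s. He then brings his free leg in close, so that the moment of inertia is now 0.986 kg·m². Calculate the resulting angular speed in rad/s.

ω₂ ≈ 6.56 rad/s

With no external torque about the axis, L is conserved: I₁ω₁ = I₂ω₂.
ω₂ = I₁ω₁ / I₂ = (2.020)(3.20 rad/s) / (0.9860) = 6.556 rad/s.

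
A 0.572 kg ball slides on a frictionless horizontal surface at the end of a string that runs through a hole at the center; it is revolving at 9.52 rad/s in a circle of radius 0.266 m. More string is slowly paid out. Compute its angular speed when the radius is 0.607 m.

ω₂ ≈ 1.83 rad/s

No torque about the axis ⇒ m r₁² ω₁ = m r₂² ω₂.
ω₂ = ω₁ (r₁/r₂)² = (9.52)(0.266/0.607)² = 1.828 rad/s.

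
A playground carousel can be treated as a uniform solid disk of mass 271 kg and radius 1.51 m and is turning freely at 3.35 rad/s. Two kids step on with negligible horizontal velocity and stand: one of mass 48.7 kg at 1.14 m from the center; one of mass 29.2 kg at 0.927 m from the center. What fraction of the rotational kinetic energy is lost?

fraction ≈ 0.222

No external torque acts about the center; L_before = L_after.
I_p = ½(271)(1.51)² = 309.0 kg·m².
Added inertia Σmr² = (48.7)(1.14)² + (29.2)(0.927)² = 88.38 kg·m²; I_f = 309.0 + 88.38 = 397.3 kg·m².
ω_f = I_p ω_i / I_f = (309.0)(3.35) / 397.3 = 2.605 rad/s.
KE_i = ½(309.0)(3.350 rad/s)² = 1734 J; KE_f = ½(397.3)(2.605)² = 1348 J.
Fraction lost = 0.2224.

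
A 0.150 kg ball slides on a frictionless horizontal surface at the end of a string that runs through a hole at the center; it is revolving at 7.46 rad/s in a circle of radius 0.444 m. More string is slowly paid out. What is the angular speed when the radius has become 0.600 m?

ω₂ ≈ 4.09 rad/s

The constraining force is radial, so m r² ω about the center is conserved.
ω₂ = ω₁ (r₁/r₂)² = (7.46)(0.444/0.600)² = 4.085 rad/s.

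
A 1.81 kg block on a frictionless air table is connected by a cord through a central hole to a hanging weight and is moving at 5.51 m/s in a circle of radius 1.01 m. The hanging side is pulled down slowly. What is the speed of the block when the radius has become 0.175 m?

v₂ ≈ 31.8 m/s

The only horizontal force on the mass is along the cord (radial), so it exerts no torque about the hole and angular momentum m v r is conserved.
v₂ = v₁ r₁ / r₂ = (5.51)(1.01) / (0.175) = 31.80 m/s.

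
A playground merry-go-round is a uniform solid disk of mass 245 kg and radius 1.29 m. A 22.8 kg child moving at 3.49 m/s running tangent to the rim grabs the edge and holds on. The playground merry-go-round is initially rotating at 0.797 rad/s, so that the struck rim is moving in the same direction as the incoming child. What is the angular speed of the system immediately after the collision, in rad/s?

|ω_f| ≈ 1.10 rad/s

About the axle the impulsive forces during the collision are internal, so angular momentum about that axis is conserved.
I_p = ½(245)(1.29)² = 203.9 kg·m². Taking the sense of the child's angular momentum as positive, L_{child} = m v R = (22.8)(3.49)(1.29) = 102.6 kg·m²/s.
L_i = +I_p ω_p + m v R = +(203.9)(0.797) + 102.6 = 265.1 kg·m²/s.
After sticking, I_f = I_p + m R² = 203.9 + (22.8)(1.29)² = 241.8 kg·m².
ω_f = L_i / I_f = 265.1 / 241.8 = 1.096 rad/s.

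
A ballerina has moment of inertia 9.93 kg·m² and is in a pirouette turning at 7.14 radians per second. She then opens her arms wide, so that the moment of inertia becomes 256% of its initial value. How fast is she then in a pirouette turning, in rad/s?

No external torque acts about the spin axis, so angular momentum is conserved.
I₂ = 2.56 × 9.93 = 25.42 kg·m².
ω₂ = I₁ω₁ / I₂ = (9.930)(7.14 rad/s) / (25.42) = 2.789 rad/s.

ω₂ ≈ 2.79 rad/s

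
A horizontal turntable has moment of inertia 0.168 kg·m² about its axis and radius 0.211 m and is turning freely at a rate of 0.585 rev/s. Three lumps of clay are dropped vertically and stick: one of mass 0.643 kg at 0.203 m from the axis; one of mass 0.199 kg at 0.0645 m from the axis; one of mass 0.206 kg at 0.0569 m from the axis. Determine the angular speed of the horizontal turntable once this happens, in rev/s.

ω_f ≈ 0.501 rev/s

No external torque acts about the axis; L_before = L_after.
Added inertia Σmr² = (0.643)(0.203)² + (0.199)(0.0645)² + (0.206)(0.0569)² = 0.02799 kg·m²; I_f = 0.1680 + 0.02799 = 0.1960 kg·m².
ω_f = I_p ω_i / I_f = (0.1680)(0.585) / 0.1960 = 0.5014 rev/s.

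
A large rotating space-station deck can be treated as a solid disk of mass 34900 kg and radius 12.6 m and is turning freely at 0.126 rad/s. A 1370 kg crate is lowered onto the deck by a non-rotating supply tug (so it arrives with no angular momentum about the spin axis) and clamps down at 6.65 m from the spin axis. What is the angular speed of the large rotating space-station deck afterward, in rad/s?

ω_f ≈ 0.123 rad/s

No external torque acts about the spin axis; L_before = L_after.
I_p = ½(34900)(12.6)² = 2.770e+06 kg·m².
Added inertia Σmr² = (1370)(6.65)² = 60580 kg·m²; I_f = 2.770e+06 + 60580 = 2.831e+06 kg·m².
ω_f = I_p ω_i / I_f = (2.770e+06)(0.126) / 2.831e+06 = 0.1233 rad/s.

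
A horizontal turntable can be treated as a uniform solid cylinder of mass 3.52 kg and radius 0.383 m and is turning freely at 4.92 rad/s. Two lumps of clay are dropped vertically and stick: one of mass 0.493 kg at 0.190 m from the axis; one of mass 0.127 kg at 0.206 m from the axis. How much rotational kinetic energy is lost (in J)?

energy lost ≈ 0.258 J

The added mass arrives with no angular momentum about the axis, and any external torque about the axis is negligible, so the system's angular momentum is conserved.
I_p = ½(3.52)(0.383)² = 0.2582 kg·m².
Added inertia Σmr² = (0.493)(0.190)² + (0.127)(0.206)² = 0.02319 kg·m²; I_f = 0.2582 + 0.02319 = 0.2814 kg·m².
ω_f = I_p ω_i / I_f = (0.2582)(4.92) / 0.2814 = 4.515 rad/s.
KE_i = ½(0.2582)(4.920 rad/s)² = 3.125 J; KE_f = ½(0.2814)(4.515)² = 2.867 J.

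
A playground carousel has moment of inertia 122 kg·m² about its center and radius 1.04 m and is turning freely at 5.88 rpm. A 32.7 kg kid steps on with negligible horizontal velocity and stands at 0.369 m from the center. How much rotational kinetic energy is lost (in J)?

energy lost ≈ 0.814 J

The added mass arrives with no angular momentum about the center, and any external torque about the center is negligible, so the system's angular momentum is conserved.
Added inertia Σmr² = (32.7)(0.369)² = 4.452 kg·m²; I_f = 122.0 + 4.452 = 126.5 kg·m².
ω_f = I_p ω_i / I_f = (122.0)(5.88) / 126.5 = 5.673 rpm.
KE_i = ½(122.0)(0.6158 rad/s)² = 23.13 J; KE_f = ½(126.5)(0.5941)² = 22.31 J.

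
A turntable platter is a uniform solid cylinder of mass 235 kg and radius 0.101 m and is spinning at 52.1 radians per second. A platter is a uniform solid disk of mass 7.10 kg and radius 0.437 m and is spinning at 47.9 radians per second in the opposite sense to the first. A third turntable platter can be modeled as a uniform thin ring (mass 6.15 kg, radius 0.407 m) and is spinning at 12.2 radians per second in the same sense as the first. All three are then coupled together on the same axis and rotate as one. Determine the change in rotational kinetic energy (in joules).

ΔKE ≈ -2170 J

No external torque acts about the common axis, so total angular momentum is conserved.
Moments of inertia: I_A = ½(235)(0.101)² = 1.199 kg·m²; I_B = ½(7.10)(0.437)² = 0.6779 kg·m²; I_C = (6.15)(0.407)² = 1.019 kg·m².
Taking A's sense as positive: L = (1.199)(52.1) − (0.6779)(47.9) + (1.019)(12.2) = 42.40 kg·m²·rad/s.
Combined I = 1.199 + 0.6779 + 1.019 = 2.895 kg·m².
ω_f = L / I = 42.40 / 2.895 = 14.65 rad/s.
KE_i = ½ΣIω² = 2480 J; KE_f = ½(2.895)(14.65)² = 310.5 J.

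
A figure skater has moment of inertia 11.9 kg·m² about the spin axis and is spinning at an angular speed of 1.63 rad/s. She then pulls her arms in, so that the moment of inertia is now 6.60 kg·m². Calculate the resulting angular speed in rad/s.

No external torque acts about the spin axis, so angular momentum is conserved.
ω₂ = I₁ω₁ / I₂ = (11.90)(1.63 rad/s) / (6.600) = 2.939 rad/s.

ω₂ ≈ 2.94 rad/s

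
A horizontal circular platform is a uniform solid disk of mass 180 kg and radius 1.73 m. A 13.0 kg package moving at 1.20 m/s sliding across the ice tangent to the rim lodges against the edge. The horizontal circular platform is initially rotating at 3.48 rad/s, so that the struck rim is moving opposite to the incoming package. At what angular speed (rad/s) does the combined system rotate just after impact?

|ω_f| ≈ 2.95 rad/s

About the central axle the impulsive forces during the collision are internal, so angular momentum about that axis is conserved.
I_p = ½(180)(1.73)² = 269.4 kg·m². Taking the sense of the package's angular momentum as positive, L_{package} = m v R = (13.0)(1.20)(1.73) = 26.99 kg·m²/s.
L_i = −I_p ω_p + m v R = −(269.4)(3.48) + 26.99 = -910.4 kg·m²/s.
After sticking, I_f = I_p + m R² = 269.4 + (13.0)(1.73)² = 308.3 kg·m².
ω_f = L_i / I_f = -910.4 / 308.3 = -2.953 rad/s.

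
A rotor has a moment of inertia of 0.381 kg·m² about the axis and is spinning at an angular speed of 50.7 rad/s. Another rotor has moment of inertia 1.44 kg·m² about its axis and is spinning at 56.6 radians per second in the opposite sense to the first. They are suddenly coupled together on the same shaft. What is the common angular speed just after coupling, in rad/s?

The coupling torques are internal; angular momentum about the shared axis is conserved.
Taking A's sense as positive: L = (0.3810)(50.7) − (1.440)(56.6) = -62.19 kg·m²·rad/s.
Combined I = 0.3810 + 1.440 = 1.821 kg·m².
ω_f = L / I = -62.19 / 1.821 = -34.15 rad/s.

|ω_f| ≈ 34.2 rad/s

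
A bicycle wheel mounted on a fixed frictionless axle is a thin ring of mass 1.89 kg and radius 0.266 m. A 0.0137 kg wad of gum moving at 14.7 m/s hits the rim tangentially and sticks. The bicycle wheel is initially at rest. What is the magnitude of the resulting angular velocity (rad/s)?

|ω_f| ≈ 0.398 rad/s

About the axle the impulsive forces during the collision are internal, so angular momentum about that axis is conserved.
I_p = (1.89)(0.266)² = 0.1337 kg·m². Taking the sense of the wad of gum's angular momentum as positive, L_{wad} = m v R = (0.0137)(14.7)(0.266) = 0.05357 kg·m²/s.
L_i = 0 + 0.05357 = 0.05357 kg·m²/s.
After sticking, I_f = I_p + m R² = 0.1337 + (0.0137)(0.266)² = 0.1347 kg·m².
ω_f = L_i / I_f = 0.05357 / 0.1347 = 0.3977 rad/s.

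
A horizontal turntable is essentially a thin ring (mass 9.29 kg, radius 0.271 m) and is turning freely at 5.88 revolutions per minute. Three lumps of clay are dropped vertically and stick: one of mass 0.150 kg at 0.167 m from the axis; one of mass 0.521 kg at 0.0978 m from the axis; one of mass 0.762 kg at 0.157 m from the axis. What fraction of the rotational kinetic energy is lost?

No external torque acts about the axis; L_before = L_after.
I_p = (9.29)(0.271)² = 0.6823 kg·m².
Added inertia Σmr² = (0.150)(0.167)² + (0.521)(0.0978)² + (0.762)(0.157)² = 0.02795 kg·m²; I_f = 0.6823 + 0.02795 = 0.7102 kg·m².
ω_f = I_p ω_i / I_f = (0.6823)(5.88) / 0.7102 = 5.649 rpm.
KE_i = ½(0.6823)(0.6158 rad/s)² = 0.1293 J; KE_f = ½(0.7102)(0.5915)² = 0.1243 J.
Fraction lost = 0.03935.

fraction ≈ 0.0394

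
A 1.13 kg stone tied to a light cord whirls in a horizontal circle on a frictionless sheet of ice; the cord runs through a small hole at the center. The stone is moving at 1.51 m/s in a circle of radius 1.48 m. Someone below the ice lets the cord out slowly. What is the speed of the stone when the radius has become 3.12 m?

The only horizontal force on the mass is along the cord (radial), so it exerts no torque about the hole and angular momentum m v r is conserved.
v₂ = v₁ r₁ / r₂ = (1.51)(1.48) / (3.12) = 0.7163 m/s.

v₂ ≈ 0.716 m/s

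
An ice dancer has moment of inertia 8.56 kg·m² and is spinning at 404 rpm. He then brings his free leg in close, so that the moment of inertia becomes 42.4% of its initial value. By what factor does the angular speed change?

ω₂/ω₁ ≈ 2.36

Angular momentum about the spin axis is conserved since the torque about it is zero.
I₂ = 0.424 × 8.56 = 3.629 kg·m².
ω₂/ω₁ = I₁/I₂ = 8.560 / 3.629 = 2.358.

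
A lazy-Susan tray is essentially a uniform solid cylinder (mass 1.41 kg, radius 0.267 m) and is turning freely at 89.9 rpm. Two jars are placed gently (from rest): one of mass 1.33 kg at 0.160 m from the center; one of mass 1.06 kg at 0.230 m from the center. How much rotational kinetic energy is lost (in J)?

energy lost ≈ 1.43 J

The added mass arrives with no angular momentum about the center, and any external torque about the center is negligible, so the system's angular momentum is conserved.
I_p = ½(1.41)(0.267)² = 0.05026 kg·m².
Added inertia Σmr² = (1.33)(0.160)² + (1.06)(0.230)² = 0.09012 kg·m²; I_f = 0.05026 + 0.09012 = 0.1404 kg·m².
ω_f = I_p ω_i / I_f = (0.05026)(89.9) / 0.1404 = 32.19 rpm.
KE_i = ½(0.05026)(9.414 rad/s)² = 2.227 J; KE_f = ½(0.1404)(3.370)² = 0.7974 J.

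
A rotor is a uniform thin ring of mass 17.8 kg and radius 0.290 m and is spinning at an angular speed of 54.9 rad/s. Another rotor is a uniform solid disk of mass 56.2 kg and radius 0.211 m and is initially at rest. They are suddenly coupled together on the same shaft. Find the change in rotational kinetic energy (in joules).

No external torque acts about the common axis, so total angular momentum is conserved.
Moments of inertia: I_A = (17.8)(0.290)² = 1.497 kg·m²; I_B = ½(56.2)(0.211)² = 1.251 kg·m².
Taking A's sense as positive: L = (1.497)(54.9) = 82.18 kg·m²·rad/s.
Combined I = 1.497 + 1.251 = 2.748 kg·m².
ω_f = L / I = 82.18 / 2.748 = 29.91 rad/s.
KE_i = ½ΣIω² = 2256 J; KE_f = ½(2.748)(29.91)² = 1229 J.

ΔKE ≈ -1030 J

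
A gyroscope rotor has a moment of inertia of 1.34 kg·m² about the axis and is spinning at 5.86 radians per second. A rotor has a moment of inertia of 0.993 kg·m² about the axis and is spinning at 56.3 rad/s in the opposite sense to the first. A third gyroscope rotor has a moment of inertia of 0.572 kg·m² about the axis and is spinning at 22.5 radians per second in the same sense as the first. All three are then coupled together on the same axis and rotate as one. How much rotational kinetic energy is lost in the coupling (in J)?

The coupling torques are internal; angular momentum about the shared axis is conserved.
Taking A's sense as positive: L = (1.340)(5.86) − (0.9930)(56.3) + (0.5720)(22.5) = -35.18 kg·m²·rad/s.
Combined I = 1.340 + 0.9930 + 0.5720 = 2.905 kg·m².
ω_f = L / I = -35.18 / 2.905 = -12.11 rad/s.
KE_i = ½ΣIω² = 1742 J; KE_f = ½(2.905)(12.11)² = 213.1 J.

ΔKE lost ≈ 1530 J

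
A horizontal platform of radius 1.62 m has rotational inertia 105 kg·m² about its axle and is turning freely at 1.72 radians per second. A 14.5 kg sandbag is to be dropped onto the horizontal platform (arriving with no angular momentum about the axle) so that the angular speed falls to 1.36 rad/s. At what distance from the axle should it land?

No external torque acts about the axle; L_before = L_after.
I_p ω_i = (I_p + m r²) ω_f ⇒ m r² = I_p(ω_i/ω_f − 1) = 105.0(1.72/1.36 − 1) = 27.79 kg·m².
r = √(27.79/14.5) = 1.384 m.

r ≈ 1.38 m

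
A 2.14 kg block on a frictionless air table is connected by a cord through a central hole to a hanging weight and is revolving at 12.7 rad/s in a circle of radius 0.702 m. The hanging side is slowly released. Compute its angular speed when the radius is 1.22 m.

The constraining force is radial, so m r² ω about the center is conserved.
ω₂ = ω₁ (r₁/r₂)² = (12.7)(0.702/1.22)² = 4.205 rad/s.

ω₂ ≈ 4.20 rad/s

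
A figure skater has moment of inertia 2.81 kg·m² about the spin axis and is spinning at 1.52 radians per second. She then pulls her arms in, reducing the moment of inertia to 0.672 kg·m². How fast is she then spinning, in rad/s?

ω₂ ≈ 6.36 rad/s

No external torque acts about the spin axis, so angular momentum is conserved.
ω₂ = I₁ω₁ / I₂ = (2.810)(1.52 rad/s) / (0.6720) = 6.356 rad/s.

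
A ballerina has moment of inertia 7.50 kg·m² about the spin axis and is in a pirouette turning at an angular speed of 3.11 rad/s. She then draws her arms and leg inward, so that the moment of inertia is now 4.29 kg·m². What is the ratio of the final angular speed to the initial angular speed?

ω₂/ω₁ ≈ 1.75

With no external torque about the axis, L is conserved: I₁ω₁ = I₂ω₂.
ω₂/ω₁ = I₁/I₂ = 7.500 / 4.290 = 1.748.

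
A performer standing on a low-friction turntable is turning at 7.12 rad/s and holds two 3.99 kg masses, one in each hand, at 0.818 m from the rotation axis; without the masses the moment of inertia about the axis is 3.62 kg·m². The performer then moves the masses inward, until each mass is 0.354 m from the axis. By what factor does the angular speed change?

ω₂/ω₁ ≈ 1.94

Angular momentum about the spin axis is conserved since the torque about it is zero.
I₁ = 3.62 + 2(3.99)(0.818)² = 8.960 kg·m²; I₂ = 3.62 + 2(3.99)(0.354)² = 4.620 kg·m².
ω₂/ω₁ = I₁/I₂ = 8.960 / 4.620 = 1.939.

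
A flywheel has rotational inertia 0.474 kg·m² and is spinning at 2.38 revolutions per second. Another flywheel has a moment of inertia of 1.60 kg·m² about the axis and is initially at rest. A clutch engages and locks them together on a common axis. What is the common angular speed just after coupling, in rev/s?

|ω_f| ≈ 0.544 rev/s

No external torque acts about the common axis, so total angular momentum is conserved.
Taking A's sense as positive: L = (0.4740)(2.38) = 1.128 kg·m²·rev/s.
Combined I = 0.4740 + 1.600 = 2.074 kg·m².
ω_f = L / I = 1.128 / 2.074 = 0.5439 rev/s.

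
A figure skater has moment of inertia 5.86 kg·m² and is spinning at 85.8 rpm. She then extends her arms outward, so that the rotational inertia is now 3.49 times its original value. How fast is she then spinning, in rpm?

No external torque acts about the spin axis, so angular momentum is conserved.
I₂ = 3.49 × 5.86 = 20.45 kg·m².
ω₂ = I₁ω₁ / I₂ = (5.860)(85.8 rpm) / (20.45) = 24.58 rpm.

ω₂ ≈ 24.6 rpm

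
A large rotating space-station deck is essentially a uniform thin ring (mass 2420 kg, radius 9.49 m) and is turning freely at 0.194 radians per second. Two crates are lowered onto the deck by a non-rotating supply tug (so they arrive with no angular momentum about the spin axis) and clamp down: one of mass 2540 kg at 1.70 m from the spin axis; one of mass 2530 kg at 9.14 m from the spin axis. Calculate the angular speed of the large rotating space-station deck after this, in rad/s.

No external torque acts about the spin axis; L_before = L_after.
I_p = (2420)(9.49)² = 2.179e+05 kg·m².
Added inertia Σmr² = (2540)(1.70)² + (2530)(9.14)² = 2.187e+05 kg·m²; I_f = 2.179e+05 + 2.187e+05 = 4.366e+05 kg·m².
ω_f = I_p ω_i / I_f = (2.179e+05)(0.194) / 4.366e+05 = 0.09683 rad/s.

ω_f ≈ 0.0968 rad/s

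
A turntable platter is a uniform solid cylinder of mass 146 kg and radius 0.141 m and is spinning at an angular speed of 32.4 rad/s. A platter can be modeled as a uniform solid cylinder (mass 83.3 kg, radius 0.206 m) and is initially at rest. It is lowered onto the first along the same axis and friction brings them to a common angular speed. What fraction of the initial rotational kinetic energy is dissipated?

No external torque acts about the common axis, so total angular momentum is conserved.
Moments of inertia: I_A = ½(146)(0.141)² = 1.451 kg·m²; I_B = ½(83.3)(0.206)² = 1.767 kg·m².
Taking A's sense as positive: L = (1.451)(32.4) = 47.02 kg·m²·rad/s.
Combined I = 1.451 + 1.767 = 3.219 kg·m².
ω_f = L / I = 47.02 / 3.219 = 14.61 rad/s.
KE_i = ½ΣIω² = 761.8 J; KE_f = ½(3.219)(14.61)² = 343.5 J.
Fraction dissipated = (KE_i − KE_f)/KE_i = 0.5491.

fraction ≈ 0.549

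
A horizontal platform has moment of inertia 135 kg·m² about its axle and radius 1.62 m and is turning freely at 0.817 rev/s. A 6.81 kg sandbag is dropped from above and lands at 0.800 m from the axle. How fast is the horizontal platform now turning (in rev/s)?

ω_f ≈ 0.791 rev/s

No external torque acts about the axle; L_before = L_after.
Added inertia Σmr² = (6.81)(0.800)² = 4.358 kg·m²; I_f = 135.0 + 4.358 = 139.4 kg·m².
ω_f = I_p ω_i / I_f = (135.0)(0.817) / 139.4 = 0.7914 rev/s.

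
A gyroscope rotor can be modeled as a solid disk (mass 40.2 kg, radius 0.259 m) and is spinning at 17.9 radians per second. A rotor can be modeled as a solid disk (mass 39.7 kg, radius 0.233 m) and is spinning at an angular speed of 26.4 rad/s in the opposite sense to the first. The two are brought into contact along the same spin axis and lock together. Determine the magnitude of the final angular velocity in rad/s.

No external torque acts about the common axis, so total angular momentum is conserved.
Moments of inertia: I_A = ½(40.2)(0.259)² = 1.348 kg·m²; I_B = ½(39.7)(0.233)² = 1.078 kg·m².
Taking A's sense as positive: L = (1.348)(17.9) − (1.078)(26.4) = -4.315 kg·m²·rad/s.
Combined I = 1.348 + 1.078 = 2.426 kg·m².
ω_f = L / I = -4.315 / 2.426 = -1.778 rad/s.

|ω_f| ≈ 1.78 rad/s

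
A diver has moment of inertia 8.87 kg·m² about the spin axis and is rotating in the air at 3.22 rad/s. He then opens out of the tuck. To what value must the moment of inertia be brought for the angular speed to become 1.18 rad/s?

With no external torque about the axis, L is conserved: I₁ω₁ = I₂ω₂.
I₂ = I₁ω₁ / ω₂ = (8.87)(3.22) / (1.18) = 24.20 kg·m².

I₂ ≈ 24.2 kg·m²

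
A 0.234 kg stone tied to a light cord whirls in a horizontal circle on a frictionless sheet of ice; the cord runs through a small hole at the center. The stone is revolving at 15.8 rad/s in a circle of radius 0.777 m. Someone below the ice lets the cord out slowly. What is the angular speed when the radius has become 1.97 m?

No torque about the axis ⇒ m r₁² ω₁ = m r₂² ω₂.
ω₂ = ω₁ (r₁/r₂)² = (15.8)(0.777/1.97)² = 2.458 rad/s.

ω₂ ≈ 2.46 rad/s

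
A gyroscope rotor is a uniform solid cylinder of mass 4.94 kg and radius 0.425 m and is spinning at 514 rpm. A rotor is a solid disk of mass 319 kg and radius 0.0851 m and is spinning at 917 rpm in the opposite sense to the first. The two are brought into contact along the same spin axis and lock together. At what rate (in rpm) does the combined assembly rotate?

|ω_f| ≈ 518 rpm

The coupling torques are internal; angular momentum about the shared axis is conserved.
Moments of inertia: I_A = ½(4.94)(0.425)² = 0.4461 kg·m²; I_B = ½(319)(0.0851)² = 1.155 kg·m².
Taking A's sense as positive: L = (0.4461)(514) − (1.155)(917) = -829.9 kg·m²·rpm.
Combined I = 0.4461 + 1.155 = 1.601 kg·m².
ω_f = L / I = -829.9 / 1.601 = -518.3 rpm.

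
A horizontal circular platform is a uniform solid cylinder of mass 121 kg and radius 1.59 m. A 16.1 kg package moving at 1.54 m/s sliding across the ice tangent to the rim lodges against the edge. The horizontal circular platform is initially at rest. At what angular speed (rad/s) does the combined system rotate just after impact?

About the central axle the impulsive forces during the collision are internal, so angular momentum about that axis is conserved.
I_p = ½(121)(1.59)² = 153.0 kg·m². Taking the sense of the package's angular momentum as positive, L_{package} = m v R = (16.1)(1.54)(1.59) = 39.42 kg·m²/s.
L_i = 0 + 39.42 = 39.42 kg·m²/s.
After sticking, I_f = I_p + m R² = 153.0 + (16.1)(1.59)² = 193.7 kg·m².
ω_f = L_i / I_f = 39.42 / 193.7 = 0.2036 rad/s.

|ω_f| ≈ 0.204 rad/s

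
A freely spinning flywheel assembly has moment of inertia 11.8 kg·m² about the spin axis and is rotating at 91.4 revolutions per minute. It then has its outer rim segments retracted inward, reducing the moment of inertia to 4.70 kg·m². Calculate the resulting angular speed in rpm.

ω₂ ≈ 229 rpm

No external torque acts about the spin axis, so angular momentum is conserved.
ω₂ = I₁ω₁ / I₂ = (11.80)(91.4 rpm) / (4.700) = 229.5 rpm.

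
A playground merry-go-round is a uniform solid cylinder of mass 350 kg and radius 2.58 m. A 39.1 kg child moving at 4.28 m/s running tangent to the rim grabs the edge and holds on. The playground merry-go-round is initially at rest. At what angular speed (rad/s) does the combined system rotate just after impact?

|ω_f| ≈ 0.303 rad/s

The axle reaction passes through the axle and exerts no torque about it; angular momentum about the axle is conserved through the impact.
I_p = ½(350)(2.58)² = 1165 kg·m². Taking the sense of the child's angular momentum as positive, L_{child} = m v R = (39.1)(4.28)(2.58) = 431.8 kg·m²/s.
L_i = 0 + 431.8 = 431.8 kg·m²/s.
After sticking, I_f = I_p + m R² = 1165 + (39.1)(2.58)² = 1425 kg·m².
ω_f = L_i / I_f = 431.8 / 1425 = 0.3030 rad/s.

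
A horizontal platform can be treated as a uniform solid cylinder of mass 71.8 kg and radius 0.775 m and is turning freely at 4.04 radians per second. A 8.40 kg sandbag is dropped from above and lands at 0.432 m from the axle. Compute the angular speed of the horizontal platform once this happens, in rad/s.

ω_f ≈ 3.77 rad/s

The added mass arrives with no angular momentum about the axle, and any external torque about the axle is negligible, so the system's angular momentum is conserved.
I_p = ½(71.8)(0.775)² = 21.56 kg·m².
Added inertia Σmr² = (8.40)(0.432)² = 1.568 kg·m²; I_f = 21.56 + 1.568 = 23.13 kg·m².
ω_f = I_p ω_i / I_f = (21.56)(4.04) / 23.13 = 3.766 rad/s.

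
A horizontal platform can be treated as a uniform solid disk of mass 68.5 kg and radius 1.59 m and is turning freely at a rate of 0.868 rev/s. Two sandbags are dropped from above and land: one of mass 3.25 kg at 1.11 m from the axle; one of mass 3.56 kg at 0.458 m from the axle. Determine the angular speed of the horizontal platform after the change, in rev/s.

No external torque acts about the axle; L_before = L_after.
I_p = ½(68.5)(1.59)² = 86.59 kg·m².
Added inertia Σmr² = (3.25)(1.11)² + (3.56)(0.458)² = 4.751 kg·m²; I_f = 86.59 + 4.751 = 91.34 kg·m².
ω_f = I_p ω_i / I_f = (86.59)(0.868) / 91.34 = 0.8228 rev/s.

ω_f ≈ 0.823 rev/s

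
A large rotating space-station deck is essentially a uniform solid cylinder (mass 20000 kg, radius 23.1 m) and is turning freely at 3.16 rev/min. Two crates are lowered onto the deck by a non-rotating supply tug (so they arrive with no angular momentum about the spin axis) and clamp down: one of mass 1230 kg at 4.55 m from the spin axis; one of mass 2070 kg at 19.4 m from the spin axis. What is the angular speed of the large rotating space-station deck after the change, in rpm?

No external torque acts about the spin axis; L_before = L_after.
I_p = ½(20000)(23.1)² = 5.336e+06 kg·m².
Added inertia Σmr² = (1230)(4.55)² + (2070)(19.4)² = 8.045e+05 kg·m²; I_f = 5.336e+06 + 8.045e+05 = 6.141e+06 kg·m².
ω_f = I_p ω_i / I_f = (5.336e+06)(3.16) / 6.141e+06 = 2.746 rpm.

ω_f ≈ 2.75 rpm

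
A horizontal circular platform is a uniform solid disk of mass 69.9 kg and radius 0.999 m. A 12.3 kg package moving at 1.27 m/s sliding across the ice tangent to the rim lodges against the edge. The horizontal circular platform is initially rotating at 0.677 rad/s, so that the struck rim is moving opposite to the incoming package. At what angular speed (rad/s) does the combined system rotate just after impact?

About the central axle the impulsive forces during the collision are internal, so angular momentum about that axis is conserved.
I_p = ½(69.9)(0.999)² = 34.88 kg·m². Taking the sense of the package's angular momentum as positive, L_{package} = m v R = (12.3)(1.27)(0.999) = 15.61 kg·m²/s.
L_i = −I_p ω_p + m v R = −(34.88)(0.677) + 15.61 = -8.008 kg·m²/s.
After sticking, I_f = I_p + m R² = 34.88 + (12.3)(0.999)² = 47.16 kg·m².
ω_f = L_i / I_f = -8.008 / 47.16 = -0.1698 rad/s.

|ω_f| ≈ 0.170 rad/s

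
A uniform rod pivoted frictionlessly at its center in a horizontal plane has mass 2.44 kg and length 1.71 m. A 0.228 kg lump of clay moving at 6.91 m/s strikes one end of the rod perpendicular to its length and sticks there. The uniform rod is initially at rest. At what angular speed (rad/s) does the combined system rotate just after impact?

About the pivot the impulsive forces during the collision are internal, so angular momentum about that axis is conserved.
I_p = (1/12)(2.44)(1.71)² = 0.5946 kg·m². Taking the sense of the lump of clay's angular momentum as positive, L_{lump} = m v R = (0.228)(6.91)(1.71/2) = 1.347 kg·m²/s.
L_i = 0 + 1.347 = 1.347 kg·m²/s.
After sticking, I_f = I_p + m R² = 0.5946 + (0.228)(1.71/2)² = 0.7612 kg·m².
ω_f = L_i / I_f = 1.347 / 0.7612 = 1.770 rad/s.

|ω_f| ≈ 1.77 rad/s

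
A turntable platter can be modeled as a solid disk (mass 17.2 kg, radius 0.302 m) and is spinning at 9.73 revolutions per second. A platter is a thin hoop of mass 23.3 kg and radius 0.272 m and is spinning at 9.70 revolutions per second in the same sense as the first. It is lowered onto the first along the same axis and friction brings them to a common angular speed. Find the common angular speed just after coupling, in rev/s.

No external torque acts about the common axis, so total angular momentum is conserved.
Moments of inertia: I_A = ½(17.2)(0.302)² = 0.7844 kg·m²; I_B = (23.3)(0.272)² = 1.724 kg·m².
Taking A's sense as positive: L = (0.7844)(9.73) + (1.724)(9.70) = 24.35 kg·m²·rev/s.
Combined I = 0.7844 + 1.724 = 2.508 kg·m².
ω_f = L / I = 24.35 / 2.508 = 9.709 rev/s.

|ω_f| ≈ 9.71 rev/s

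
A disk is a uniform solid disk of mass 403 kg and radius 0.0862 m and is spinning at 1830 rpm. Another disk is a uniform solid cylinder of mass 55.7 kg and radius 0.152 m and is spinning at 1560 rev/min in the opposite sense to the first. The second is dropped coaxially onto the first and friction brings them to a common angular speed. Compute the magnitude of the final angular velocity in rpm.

|ω_f| ≈ 811 rpm

No external torque acts about the common axis, so total angular momentum is conserved.
Moments of inertia: I_A = ½(403)(0.0862)² = 1.497 kg·m²; I_B = ½(55.7)(0.152)² = 0.6434 kg·m².
Taking A's sense as positive: L = (1.497)(1830) − (0.6434)(1560) = 1736 kg·m²·rpm.
Combined I = 1.497 + 0.6434 = 2.141 kg·m².
ω_f = L / I = 1736 / 2.141 = 811.0 rpm.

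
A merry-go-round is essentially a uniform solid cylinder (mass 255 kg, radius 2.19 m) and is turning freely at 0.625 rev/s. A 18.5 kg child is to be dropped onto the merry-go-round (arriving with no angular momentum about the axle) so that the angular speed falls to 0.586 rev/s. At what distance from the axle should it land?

No external torque acts about the axle; L_before = L_after.
I_p = ½(255)(2.19)² = 611.5 kg·m².
I_p ω_i = (I_p + m r²) ω_f ⇒ m r² = I_p(ω_i/ω_f − 1) = 611.5(0.625/0.586 − 1) = 40.70 kg·m².
r = √(40.70/18.5) = 1.483 m.

r ≈ 1.48 m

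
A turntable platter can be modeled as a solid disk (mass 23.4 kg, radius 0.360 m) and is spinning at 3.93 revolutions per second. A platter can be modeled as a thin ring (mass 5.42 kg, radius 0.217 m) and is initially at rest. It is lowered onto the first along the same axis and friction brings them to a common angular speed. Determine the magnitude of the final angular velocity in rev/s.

The coupling torques are internal; angular momentum about the shared axis is conserved.
Moments of inertia: I_A = ½(23.4)(0.360)² = 1.516 kg·m²; I_B = (5.42)(0.217)² = 0.2552 kg·m².
Taking A's sense as positive: L = (1.516)(3.93) = 5.959 kg·m²·rev/s.
Combined I = 1.516 + 0.2552 = 1.772 kg·m².
ω_f = L / I = 5.959 / 1.772 = 3.364 rev/s.

|ω_f| ≈ 3.36 rev/s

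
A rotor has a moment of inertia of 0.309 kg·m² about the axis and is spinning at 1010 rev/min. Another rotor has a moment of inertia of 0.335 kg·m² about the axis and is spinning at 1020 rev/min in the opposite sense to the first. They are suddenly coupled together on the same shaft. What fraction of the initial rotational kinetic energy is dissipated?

fraction ≈ 0.998

No external torque acts about the common axis, so total angular momentum is conserved.
Taking A's sense as positive: L = (0.3090)(1010) − (0.3350)(1020) = -29.61 kg·m²·rpm.
Combined I = 0.3090 + 0.3350 = 0.6440 kg·m².
ω_f = L / I = -29.61 / 0.6440 = -45.98 rpm.
KE_i = ½ΣIω² = 3639 J; KE_f = ½(0.6440)(4.815)² = 7.465 J.
Fraction dissipated = (KE_i − KE_f)/KE_i = 0.9979.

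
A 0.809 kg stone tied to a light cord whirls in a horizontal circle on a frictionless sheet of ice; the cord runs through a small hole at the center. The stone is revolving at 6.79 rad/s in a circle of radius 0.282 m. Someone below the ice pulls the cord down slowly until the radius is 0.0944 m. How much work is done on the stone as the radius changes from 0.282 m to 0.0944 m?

W ≈ 11.8 J

The constraining force is radial, so m r² ω about the center is conserved.
ω₂ = ω₁ (r₁/r₂)² = (6.79)(0.282/0.0944)² = 60.59 rad/s.
W = ΔKE = ½m(v₂² − v₁²) = 11.75 J.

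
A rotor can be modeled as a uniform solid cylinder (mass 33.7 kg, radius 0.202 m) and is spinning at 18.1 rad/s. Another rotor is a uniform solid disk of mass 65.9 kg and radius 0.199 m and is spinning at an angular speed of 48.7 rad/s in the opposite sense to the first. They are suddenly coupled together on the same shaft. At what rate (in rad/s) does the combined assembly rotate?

|ω_f| ≈ 25.6 rad/s

No external torque acts about the common axis, so total angular momentum is conserved.
Moments of inertia: I_A = ½(33.7)(0.202)² = 0.6875 kg·m²; I_B = ½(65.9)(0.199)² = 1.305 kg·m².
Taking A's sense as positive: L = (0.6875)(18.1) − (1.305)(48.7) = -51.10 kg·m²·rad/s.
Combined I = 0.6875 + 1.305 = 1.992 kg·m².
ω_f = L / I = -51.10 / 1.992 = -25.65 rad/s.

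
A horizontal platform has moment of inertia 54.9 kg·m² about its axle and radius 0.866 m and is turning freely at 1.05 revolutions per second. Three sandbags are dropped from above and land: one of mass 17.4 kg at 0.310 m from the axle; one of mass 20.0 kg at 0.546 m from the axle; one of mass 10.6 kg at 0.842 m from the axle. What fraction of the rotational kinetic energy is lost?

fraction ≈ 0.216

The added mass arrives with no angular momentum about the axle, and any external torque about the axle is negligible, so the system's angular momentum is conserved.
Added inertia Σmr² = (17.4)(0.310)² + (20.0)(0.546)² + (10.6)(0.842)² = 15.15 kg·m²; I_f = 54.90 + 15.15 = 70.05 kg·m².
ω_f = I_p ω_i / I_f = (54.90)(1.05) / 70.05 = 0.8229 rev/s.
KE_i = ½(54.90)(6.597 rad/s)² = 1195 J; KE_f = ½(70.05)(5.171)² = 936.4 J.
Fraction lost = 0.2163.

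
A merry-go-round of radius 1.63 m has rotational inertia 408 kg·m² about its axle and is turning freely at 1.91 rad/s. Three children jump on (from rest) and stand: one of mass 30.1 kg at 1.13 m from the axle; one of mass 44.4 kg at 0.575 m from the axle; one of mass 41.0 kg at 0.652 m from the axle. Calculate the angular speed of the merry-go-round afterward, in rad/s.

ω_f ≈ 1.63 rad/s

No external torque acts about the axle; L_before = L_after.
Added inertia Σmr² = (30.1)(1.13)² + (44.4)(0.575)² + (41.0)(0.652)² = 70.54 kg·m²; I_f = 408.0 + 70.54 = 478.5 kg·m².
ω_f = I_p ω_i / I_f = (408.0)(1.91) / 478.5 = 1.628 rad/s.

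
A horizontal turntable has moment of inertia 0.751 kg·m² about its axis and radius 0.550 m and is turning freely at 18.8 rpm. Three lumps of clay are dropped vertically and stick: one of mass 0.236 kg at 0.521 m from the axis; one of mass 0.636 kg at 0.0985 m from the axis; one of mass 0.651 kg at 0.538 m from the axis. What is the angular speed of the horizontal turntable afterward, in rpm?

ω_f ≈ 14.0 rpm

The added mass arrives with no angular momentum about the axis, and any external torque about the axis is negligible, so the system's angular momentum is conserved.
Added inertia Σmr² = (0.236)(0.521)² + (0.636)(0.0985)² + (0.651)(0.538)² = 0.2587 kg·m²; I_f = 0.7510 + 0.2587 = 1.010 kg·m².
ω_f = I_p ω_i / I_f = (0.7510)(18.8) / 1.010 = 13.98 rpm.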